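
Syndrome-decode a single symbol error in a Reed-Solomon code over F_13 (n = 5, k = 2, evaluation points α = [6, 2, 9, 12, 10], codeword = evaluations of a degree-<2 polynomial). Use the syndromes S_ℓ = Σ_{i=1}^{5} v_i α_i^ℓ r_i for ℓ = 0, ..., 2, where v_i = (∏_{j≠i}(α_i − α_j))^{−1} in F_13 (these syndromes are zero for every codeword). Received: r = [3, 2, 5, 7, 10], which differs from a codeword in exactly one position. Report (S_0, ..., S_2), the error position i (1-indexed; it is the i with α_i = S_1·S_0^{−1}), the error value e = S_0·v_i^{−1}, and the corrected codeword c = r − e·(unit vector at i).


S = (8, 3, 6), error at position 2, error magnitude e = 6, c = [3, 9, 5, 7, 10].

Step 1: column multipliers v_i = (∏_{j≠i}(α_i − α_j))^{−1} mod 13.
  i = 1 (α = 6): (6−2)(6−9)(6−12)(6−10) = 4·(−3)·(−6)·(−4) = −288 ≡ 11, so v_1 = 11^{−1} = 6 (mod 13).
  i = 2 (α = 2): (2−6)(2−9)(2−12)(2−10) = (−4)·(−7)·(−10)·(−8) = 2240 ≡ 4, so v_2 = 4^{−1} = 10 (mod 13).
  i = 3 (α = 9): (9−6)(9−2)(9−12)(9−10) = 3·7·(−3)·(−1) = 63 ≡ 11, so v_3 = 11^{−1} = 6 (mod 13).
  i = 4 (α = 12): (12−6)(12−2)(12−9)(12−10) = 6·10·3·2 = 360 ≡ 9, so v_4 = 9^{−1} = 3 (mod 13).
  i = 5 (α = 10): (10−6)(10−2)(10−9)(10−12) = 4·8·1·(−2) = −64 ≡ 1, so v_5 = 1^{−1} = 1 (mod 13).
  v = [6, 10, 6, 3, 1].
Step 2: syndromes of r = [3, 2, 5, 7, 10] (all sums mod 13).
  S_0 = Σ v_i r_i = 6·3 + 10·2 + 6·5 + 3·7 + 1·10 = 99 ≡ 8.
  S_1 = Σ v_i α_i r_i = 6·6·3 + 10·2·2 + 6·9·5 + 3·12·7 + 1·10·10 = 770 ≡ 3.
  α_i^2 mod 13 = [10, 4, 3, 1, 9].
  S_2 = Σ v_i α_i^2 r_i = 6·10·3 + 10·4·2 + 6·3·5 + 3·1·7 + 1·9·10 = 461 ≡ 6.
  S = (8, 3, 6) ≠ 0, so r is not a codeword (an error is present).
Step 3: locate the error. For a single error e at position i, S_ℓ = v_i·e·α_i^ℓ, so α_err = S_1/S_0.
  S_0^{−1} = 8^{−1} = 5 (mod 13), so α_err = 3·5 = 15 ≡ 2 = α_2. Error position i = 2.
  Consistency check: S_2/S_1 = 6·9 = 54 ≡ 2 = α_err ✓ (single-error assumption holds).
Step 4: error magnitude e = S_0/v_2 = S_0·∏_{j≠2}(α_2 − α_j) = 8·4 = 32 ≡ 6 (mod 13).
Step 5: correct position 2: c_2 = r_2 − e = 2 − 6 ≡ 9 (mod 13). Hence c = [3, 9, 5, 7, 10].
  Check: interpolating c through the α_i gives m(x) = 12 + 5·x (degree < 2) with m(α_i) = c_i for every i, so c is indeed a codeword.


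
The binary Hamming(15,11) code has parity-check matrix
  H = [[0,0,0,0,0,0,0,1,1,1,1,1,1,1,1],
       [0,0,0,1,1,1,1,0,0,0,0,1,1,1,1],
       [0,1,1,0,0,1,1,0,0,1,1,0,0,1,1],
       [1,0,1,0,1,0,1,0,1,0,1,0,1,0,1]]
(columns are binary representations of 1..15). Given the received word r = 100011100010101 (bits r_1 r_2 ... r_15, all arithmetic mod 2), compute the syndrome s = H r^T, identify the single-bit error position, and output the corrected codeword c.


s = (1, 1, 0, 0)^T, error position = 12, corrected codeword c = 100011100011101

Compute s = H r^T mod 2 one row at a time:
  s_1 = 0 + 0 + 0 + 1 + 0 + 1 + 0 + 1 = 3 ≡ 1 (mod 2).
  s_2 = 0 + 1 + 1 + 1 + 0 + 1 + 0 + 1 = 5 ≡ 1 (mod 2).
  s_3 = 0 + 0 + 1 + 1 + 0 + 1 + 0 + 1 = 4 ≡ 0 (mod 2).
  s_4 = 1 + 0 + 1 + 1 + 0 + 1 + 1 + 1 = 6 ≡ 0 (mod 2).
s = (1, 1, 0, 0)^T — this equals column 12 of H (binary 1100), so error is at position 12.
Correct: flip bit 12 of r = 100011100010101 to get c = 100011100011101.


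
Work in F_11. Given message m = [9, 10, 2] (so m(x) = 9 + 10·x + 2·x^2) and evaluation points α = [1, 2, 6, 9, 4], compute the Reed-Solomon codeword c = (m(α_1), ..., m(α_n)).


c = [10, 4, 9, 8, 4]

Message polynomial: m(x) = 9 + 10·x + 2·x^2 (mod 11).
For each evaluation point α_i, compute m(α_i) mod 11:
  α_1 = 1: Horner steps 2 → 1 → 10, so m(1) = 10.
  α_2 = 2: Horner steps 2 → 3 → 4, so m(2) = 4.
  α_3 = 6: Horner steps 2 → 0 → 9, so m(6) = 9.
  α_4 = 9: Horner steps 2 → 6 → 8, so m(9) = 8.
  α_5 = 4: Horner steps 2 → 7 → 4, so m(4) = 4.
Codeword c = [10, 4, 9, 8, 4] ∈ F_11^5.


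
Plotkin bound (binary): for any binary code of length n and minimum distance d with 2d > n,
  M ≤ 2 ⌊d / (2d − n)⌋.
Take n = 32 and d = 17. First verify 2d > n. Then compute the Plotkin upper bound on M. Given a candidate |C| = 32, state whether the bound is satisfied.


Plotkin bound M ≤ 16; given |C| = 32 > bound (violated).

Check applicability: 2d = 34, n = 32.
2d − n = 2 > 0, so Plotkin applies.
Compute d/(2d−n) = 17/2 ≈ 8.5000.
⌊d/(2d−n)⌋ = 8.
Plotkin bound: M ≤ 2·8 = 16.
Given |C| = 32, check: VIOLATED.
This |C| is above the Plotkin bound, so no binary code with n = 32, d = 17 and 32 codewords exists.


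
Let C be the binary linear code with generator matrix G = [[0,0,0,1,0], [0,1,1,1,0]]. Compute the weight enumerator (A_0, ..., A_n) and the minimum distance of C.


Weight distribution: A_0 = 1, A_1 = 1, A_2 = 1, A_3 = 1. Minimum distance d = 1.

Enumerate all 2^2 = 4 messages m ∈ F_2^2.
For each, compute codeword c = mG in F_2^5, then tally its weight.
  m = 00 → c = 00000, weight = 0.
  m = 10 → c = 00010, weight = 1.
  m = 01 → c = 01110, weight = 3.
  m = 11 → c = 01100, weight = 2.
Tally weights:
  weight 0: 1 codewords.
  weight 1: 1 codewords.
  weight 2: 1 codewords.
  weight 3: 1 codewords.
Minimum distance d = smallest w > 0 with A_w > 0 = 1.
Sanity: Σ A_w = 4 = 2^2 = 4 ✓.


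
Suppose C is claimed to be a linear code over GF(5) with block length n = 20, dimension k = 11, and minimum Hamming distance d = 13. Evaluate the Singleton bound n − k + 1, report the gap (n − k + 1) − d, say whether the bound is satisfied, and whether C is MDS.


Singleton RHS = n − k + 1 = 10, slack = -3, bound violated (no such code; not MDS).

Singleton bound: d ≤ n − k + 1.
Here n = 20, k = 11, so n − k + 1 = 10.
Given d = 13, check d ≤ 10: NO.
Slack = (n − k + 1) − d = -3.
The slack is negative: d = 13 exceeds n − k + 1 = 10 by 3, so the Singleton bound is violated and no linear [20, 11, 13]_5 code can exist. In particular it is not MDS (MDS requires d = n − k + 1 exactly).
Description: the claimed parameters are [20, 11, 13]_5; such a code would be impossible (violates the Singleton bound).


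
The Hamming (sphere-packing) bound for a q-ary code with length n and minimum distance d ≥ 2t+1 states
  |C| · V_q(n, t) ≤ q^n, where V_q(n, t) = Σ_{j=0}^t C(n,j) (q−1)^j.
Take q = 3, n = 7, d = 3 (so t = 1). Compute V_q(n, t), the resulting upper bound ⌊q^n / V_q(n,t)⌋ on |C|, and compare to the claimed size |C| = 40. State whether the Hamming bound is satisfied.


V_q(n, t) = 15, q^n = 2187, Hamming bound = 145, |C| = 40 ≤ bound (satisfied).

Step 1: Compute V_q(n, t) = Σ_{j=0}^1 C(n, j) (q−1)^j.
  j = 0: C(7,0)·(2)^0 = 1·1 = 1.
  j = 1: C(7,1)·(2)^1 = 7·2 = 14.
  V_q(n, t) = 1 + 14 = 15.
Step 2: q^n = 3^7 = 2187.
Step 3: Hamming bound ⌊q^n / V_q(n,t)⌋ = ⌊2187/15⌋ = 145.
Step 4: Compare |C| = 40 to 145: satisfied.
The claimed |C| lies below the Hamming bound.


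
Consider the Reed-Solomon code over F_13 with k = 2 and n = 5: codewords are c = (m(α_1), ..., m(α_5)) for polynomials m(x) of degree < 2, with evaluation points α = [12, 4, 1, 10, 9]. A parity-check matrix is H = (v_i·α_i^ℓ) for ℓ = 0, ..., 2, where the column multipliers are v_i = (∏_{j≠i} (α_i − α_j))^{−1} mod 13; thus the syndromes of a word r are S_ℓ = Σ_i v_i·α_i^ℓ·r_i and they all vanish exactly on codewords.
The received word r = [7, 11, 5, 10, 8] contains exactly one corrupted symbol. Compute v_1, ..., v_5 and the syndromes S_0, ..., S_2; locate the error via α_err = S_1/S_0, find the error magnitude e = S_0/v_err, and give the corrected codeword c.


S = (4, 9, 4), error at position 1, error magnitude e = 6, c = [1, 11, 5, 10, 8].

Step 1: column multipliers v_i = (∏_{j≠i}(α_i − α_j))^{−1} mod 13.
  i = 1 (α = 12): (12−4)(12−1)(12−10)(12−9) = 8·11·2·3 = 528 ≡ 8, so v_1 = 8^{−1} = 5 (mod 13).
  i = 2 (α = 4): (4−12)(4−1)(4−10)(4−9) = (−8)·3·(−6)·(−5) = −720 ≡ 8, so v_2 = 8^{−1} = 5 (mod 13).
  i = 3 (α = 1): (1−12)(1−4)(1−10)(1−9) = (−11)·(−3)·(−9)·(−8) = 2376 ≡ 10, so v_3 = 10^{−1} = 4 (mod 13).
  i = 4 (α = 10): (10−12)(10−4)(10−1)(10−9) = (−2)·6·9·1 = −108 ≡ 9, so v_4 = 9^{−1} = 3 (mod 13).
  i = 5 (α = 9): (9−12)(9−4)(9−1)(9−10) = (−3)·5·8·(−1) = 120 ≡ 3, so v_5 = 3^{−1} = 9 (mod 13).
  v = [5, 5, 4, 3, 9].
Step 2: syndromes of r = [7, 11, 5, 10, 8] (all sums mod 13).
  S_0 = Σ v_i r_i = 5·7 + 5·11 + 4·5 + 3·10 + 9·8 = 212 ≡ 4.
  S_1 = Σ v_i α_i r_i = 5·12·7 + 5·4·11 + 4·1·5 + 3·10·10 + 9·9·8 = 1608 ≡ 9.
  α_i^2 mod 13 = [1, 3, 1, 9, 3].
  S_2 = Σ v_i α_i^2 r_i = 5·1·7 + 5·3·11 + 4·1·5 + 3·9·10 + 9·3·8 = 706 ≡ 4.
  S = (4, 9, 4) ≠ 0, so r is not a codeword (an error is present).
Step 3: locate the error. For a single error e at position i, S_ℓ = v_i·e·α_i^ℓ, so α_err = S_1/S_0.
  S_0^{−1} = 4^{−1} = 10 (mod 13), so α_err = 9·10 = 90 ≡ 12 = α_1. Error position i = 1.
  Consistency check: S_2/S_1 = 4·3 = 12 ≡ 12 = α_err ✓ (single-error assumption holds).
Step 4: error magnitude e = S_0/v_1 = S_0·∏_{j≠1}(α_1 − α_j) = 4·8 = 32 ≡ 6 (mod 13).
Step 5: correct position 1: c_1 = r_1 − e = 7 − 6 ≡ 1 (mod 13). Hence c = [1, 11, 5, 10, 8].
  Check: interpolating c through the α_i gives m(x) = 3 + 2·x (degree < 2) with m(α_i) = c_i for every i, so c is indeed a codeword.


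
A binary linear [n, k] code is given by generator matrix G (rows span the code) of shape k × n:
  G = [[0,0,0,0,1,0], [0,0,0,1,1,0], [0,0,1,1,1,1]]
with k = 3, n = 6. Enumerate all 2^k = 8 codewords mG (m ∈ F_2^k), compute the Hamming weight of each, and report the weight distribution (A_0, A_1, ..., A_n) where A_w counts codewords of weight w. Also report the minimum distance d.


Weight distribution: A_0 = 1, A_1 = 2, A_2 = 2, A_3 = 2, A_4 = 1. Minimum distance d = 1.

Enumerate all 2^3 = 8 messages m ∈ F_2^3.
For each, compute codeword c = mG in F_2^6, then tally its weight.
  m = 000 → c = 000000, weight = 0.
  m = 100 → c = 000010, weight = 1.
  m = 010 → c = 000110, weight = 2.
  m = 110 → c = 000100, weight = 1.
  m = 001 → c = 001111, weight = 4.
  m = 101 → c = 001101, weight = 3.
  m = 011 → c = 001001, weight = 2.
  m = 111 → c = 001011, weight = 3.
Tally weights:
  weight 0: 1 codewords.
  weight 1: 2 codewords.
  weight 2: 2 codewords.
  weight 3: 2 codewords.
  weight 4: 1 codewords.
Minimum distance d = smallest w > 0 with A_w > 0 = 1.
Sanity: Σ A_w = 8 = 2^3 = 8 ✓.


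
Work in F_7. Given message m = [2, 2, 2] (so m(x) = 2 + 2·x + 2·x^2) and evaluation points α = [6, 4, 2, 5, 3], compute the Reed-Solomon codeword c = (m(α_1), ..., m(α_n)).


c = [2, 0, 0, 6, 5]

Message polynomial: m(x) = 2 + 2·x + 2·x^2 (mod 7).
For each evaluation point α_i, compute m(α_i) mod 7:
  α_1 = 6: Horner steps 2 → 0 → 2, so m(6) = 2.
  α_2 = 4: Horner steps 2 → 3 → 0, so m(4) = 0.
  α_3 = 2: Horner steps 2 → 6 → 0, so m(2) = 0.
  α_4 = 5: Horner steps 2 → 5 → 6, so m(5) = 6.
  α_5 = 3: Horner steps 2 → 1 → 5, so m(3) = 5.
Codeword c = [2, 0, 0, 6, 5] ∈ F_7^5.


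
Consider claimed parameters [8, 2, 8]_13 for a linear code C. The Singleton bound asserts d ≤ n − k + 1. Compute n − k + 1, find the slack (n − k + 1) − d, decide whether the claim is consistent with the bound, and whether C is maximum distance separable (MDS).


Singleton RHS = n − k + 1 = 7, slack = -1, bound violated (no such code; not MDS).

Singleton bound: d ≤ n − k + 1.
Here n = 8, k = 2, so n − k + 1 = 7.
Given d = 8, check d ≤ 7: NO.
Slack = (n − k + 1) − d = -1.
The slack is negative: d = 8 exceeds n − k + 1 = 7 by 1, so the Singleton bound is violated and no linear [8, 2, 8]_13 code can exist. In particular it is not MDS (MDS requires d = n − k + 1 exactly).
Description: the claimed parameters are [8, 2, 8]_13; such a code would be impossible (violates the Singleton bound).


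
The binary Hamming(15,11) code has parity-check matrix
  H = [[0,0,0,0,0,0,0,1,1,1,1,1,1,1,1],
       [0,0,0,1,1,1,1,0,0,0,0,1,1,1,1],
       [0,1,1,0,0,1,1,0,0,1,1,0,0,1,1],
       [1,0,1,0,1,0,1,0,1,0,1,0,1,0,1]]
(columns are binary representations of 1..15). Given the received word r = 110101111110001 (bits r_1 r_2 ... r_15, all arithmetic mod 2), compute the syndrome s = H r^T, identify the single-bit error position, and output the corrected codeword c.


s = (1, 0, 0, 1)^T, error position = 9, corrected codeword c = 110101110110001

Compute s = H r^T mod 2 one row at a time:
  s_1 = 1 + 1 + 1 + 1 + 0 + 0 + 0 + 1 = 5 ≡ 1 (mod 2).
  s_2 = 1 + 0 + 1 + 1 + 0 + 0 + 0 + 1 = 4 ≡ 0 (mod 2).
  s_3 = 1 + 0 + 1 + 1 + 1 + 1 + 0 + 1 = 6 ≡ 0 (mod 2).
  s_4 = 1 + 0 + 0 + 1 + 1 + 1 + 0 + 1 = 5 ≡ 1 (mod 2).
s = (1, 0, 0, 1)^T — this equals column 9 of H (binary 1001), so error is at position 9.
Correct: flip bit 9 of r = 110101111110001 to get c = 110101110110001.


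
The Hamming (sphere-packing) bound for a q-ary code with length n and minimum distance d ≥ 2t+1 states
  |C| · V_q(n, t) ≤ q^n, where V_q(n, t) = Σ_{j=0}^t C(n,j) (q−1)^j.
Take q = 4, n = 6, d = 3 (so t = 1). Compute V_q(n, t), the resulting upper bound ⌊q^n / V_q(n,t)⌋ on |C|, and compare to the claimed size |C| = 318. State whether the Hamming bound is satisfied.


V_q(n, t) = 19, q^n = 4096, Hamming bound = 215, |C| = 318 > bound (violated).

Step 1: Compute V_q(n, t) = Σ_{j=0}^1 C(n, j) (q−1)^j.
  j = 0: C(6,0)·(3)^0 = 1·1 = 1.
  j = 1: C(6,1)·(3)^1 = 6·3 = 18.
  V_q(n, t) = 1 + 18 = 19.
Step 2: q^n = 4^6 = 4096.
Step 3: Hamming bound ⌊q^n / V_q(n,t)⌋ = ⌊4096/19⌋ = 215.
Step 4: Compare |C| = 318 to 215: violated.
The claimed |C| lies above the Hamming bound, so no 4-ary code of length 6 with d ≥ 3 can have 318 codewords.


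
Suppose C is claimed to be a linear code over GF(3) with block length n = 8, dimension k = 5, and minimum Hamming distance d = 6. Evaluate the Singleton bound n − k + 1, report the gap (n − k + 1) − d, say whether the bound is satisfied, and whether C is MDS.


Singleton RHS = n − k + 1 = 4, slack = -2, bound violated (no such code; not MDS).

Singleton bound: d ≤ n − k + 1.
Here n = 8, k = 5, so n − k + 1 = 4.
Given d = 6, check d ≤ 4: NO.
Slack = (n − k + 1) − d = -2.
The slack is negative: d = 6 exceeds n − k + 1 = 4 by 2, so the Singleton bound is violated and no linear [8, 5, 6]_3 code can exist. In particular it is not MDS (MDS requires d = n − k + 1 exactly).
Description: the claimed parameters are [8, 5, 6]_3; such a code would be impossible (violates the Singleton bound).


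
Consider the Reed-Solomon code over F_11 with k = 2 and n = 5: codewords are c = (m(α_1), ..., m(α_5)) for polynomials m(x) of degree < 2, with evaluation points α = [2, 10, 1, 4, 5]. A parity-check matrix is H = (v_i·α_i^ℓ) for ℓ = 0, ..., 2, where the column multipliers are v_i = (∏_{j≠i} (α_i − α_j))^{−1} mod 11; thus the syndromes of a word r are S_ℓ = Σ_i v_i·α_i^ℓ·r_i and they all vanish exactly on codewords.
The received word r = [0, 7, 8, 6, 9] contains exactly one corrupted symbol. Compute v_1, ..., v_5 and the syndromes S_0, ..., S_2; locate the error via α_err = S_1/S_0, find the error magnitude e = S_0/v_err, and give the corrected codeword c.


S = (4, 7, 4), error at position 2, error magnitude e = 5, c = [0, 2, 8, 6, 9].

Step 1: column multipliers v_i = (∏_{j≠i}(α_i − α_j))^{−1} mod 11.
  i = 1 (α = 2): (2−10)(2−1)(2−4)(2−5) = (−8)·1·(−2)·(−3) = −48 ≡ 7, so v_1 = 7^{−1} = 8 (mod 11).
  i = 2 (α = 10): (10−2)(10−1)(10−4)(10−5) = 8·9·6·5 = 2160 ≡ 4, so v_2 = 4^{−1} = 3 (mod 11).
  i = 3 (α = 1): (1−2)(1−10)(1−4)(1−5) = (−1)·(−9)·(−3)·(−4) = 108 ≡ 9, so v_3 = 9^{−1} = 5 (mod 11).
  i = 4 (α = 4): (4−2)(4−10)(4−1)(4−5) = 2·(−6)·3·(−1) = 36 ≡ 3, so v_4 = 3^{−1} = 4 (mod 11).
  i = 5 (α = 5): (5−2)(5−10)(5−1)(5−4) = 3·(−5)·4·1 = −60 ≡ 6, so v_5 = 6^{−1} = 2 (mod 11).
  v = [8, 3, 5, 4, 2].
Step 2: syndromes of r = [0, 7, 8, 6, 9] (all sums mod 11).
  S_0 = Σ v_i r_i = 8·0 + 3·7 + 5·8 + 4·6 + 2·9 = 103 ≡ 4.
  S_1 = Σ v_i α_i r_i = 8·2·0 + 3·10·7 + 5·1·8 + 4·4·6 + 2·5·9 = 436 ≡ 7.
  α_i^2 mod 11 = [4, 1, 1, 5, 3].
  S_2 = Σ v_i α_i^2 r_i = 8·4·0 + 3·1·7 + 5·1·8 + 4·5·6 + 2·3·9 = 235 ≡ 4.
  S = (4, 7, 4) ≠ 0, so r is not a codeword (an error is present).
Step 3: locate the error. For a single error e at position i, S_ℓ = v_i·e·α_i^ℓ, so α_err = S_1/S_0.
  S_0^{−1} = 4^{−1} = 3 (mod 11), so α_err = 7·3 = 21 ≡ 10 = α_2. Error position i = 2.
  Consistency check: S_2/S_1 = 4·8 = 32 ≡ 10 = α_err ✓ (single-error assumption holds).
Step 4: error magnitude e = S_0/v_2 = S_0·∏_{j≠2}(α_2 − α_j) = 4·4 = 16 ≡ 5 (mod 11).
Step 5: correct position 2: c_2 = r_2 − e = 7 − 5 ≡ 2 (mod 11). Hence c = [0, 2, 8, 6, 9].
  Check: interpolating c through the α_i gives m(x) = 5 + 3·x (degree < 2) with m(α_i) = c_i for every i, so c is indeed a codeword.


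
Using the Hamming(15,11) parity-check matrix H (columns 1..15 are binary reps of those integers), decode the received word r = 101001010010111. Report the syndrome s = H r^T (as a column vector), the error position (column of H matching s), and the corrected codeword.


s = (1, 0, 1, 1)^T, error position = 11, corrected codeword c = 101001010000111

Compute s = H r^T mod 2 one row at a time:
  s_1 = 1 + 0 + 0 + 1 + 0 + 1 + 1 + 1 = 5 ≡ 1 (mod 2).
  s_2 = 0 + 0 + 1 + 0 + 0 + 1 + 1 + 1 = 4 ≡ 0 (mod 2).
  s_3 = 0 + 1 + 1 + 0 + 0 + 1 + 1 + 1 = 5 ≡ 1 (mod 2).
  s_4 = 1 + 1 + 0 + 0 + 0 + 1 + 1 + 1 = 5 ≡ 1 (mod 2).
s = (1, 0, 1, 1)^T — this equals column 11 of H (binary 1011), so error is at position 11.
Correct: flip bit 11 of r = 101001010010111 to get c = 101001010000111.


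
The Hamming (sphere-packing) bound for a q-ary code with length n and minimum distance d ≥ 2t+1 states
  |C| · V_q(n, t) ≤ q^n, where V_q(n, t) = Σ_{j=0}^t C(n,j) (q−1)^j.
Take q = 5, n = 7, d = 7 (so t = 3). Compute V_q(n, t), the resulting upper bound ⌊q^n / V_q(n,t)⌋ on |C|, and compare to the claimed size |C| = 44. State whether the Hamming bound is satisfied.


V_q(n, t) = 2605, q^n = 78125, Hamming bound = 29, |C| = 44 > bound (violated).

Step 1: Compute V_q(n, t) = Σ_{j=0}^3 C(n, j) (q−1)^j.
  j = 0: C(7,0)·(4)^0 = 1·1 = 1.
  j = 1: C(7,1)·(4)^1 = 7·4 = 28.
  j = 2: C(7,2)·(4)^2 = 21·16 = 336.
  j = 3: C(7,3)·(4)^3 = 35·64 = 2240.
  V_q(n, t) = 1 + 28 + 336 + 2240 = 2605.
Step 2: q^n = 5^7 = 78125.
Step 3: Hamming bound ⌊q^n / V_q(n,t)⌋ = ⌊78125/2605⌋ = 29.
Step 4: Compare |C| = 44 to 29: violated.
The claimed |C| lies above the Hamming bound, so no 5-ary code of length 7 with d ≥ 7 can have 44 codewords.


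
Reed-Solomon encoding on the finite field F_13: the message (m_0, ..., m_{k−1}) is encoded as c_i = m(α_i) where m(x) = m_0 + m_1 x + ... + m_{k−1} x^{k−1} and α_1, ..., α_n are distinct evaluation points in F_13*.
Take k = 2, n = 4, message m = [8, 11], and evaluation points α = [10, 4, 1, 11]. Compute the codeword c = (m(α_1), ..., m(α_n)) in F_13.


c = [1, 0, 6, 12]

Message polynomial: m(x) = 8 + 11·x (mod 13).
For each evaluation point α_i, compute m(α_i) mod 13:
  α_1 = 10: Horner steps 11 → 1, so m(10) = 1.
  α_2 = 4: Horner steps 11 → 0, so m(4) = 0.
  α_3 = 1: Horner steps 11 → 6, so m(1) = 6.
  α_4 = 11: Horner steps 11 → 12, so m(11) = 12.
Codeword c = [1, 0, 6, 12] ∈ F_13^4.


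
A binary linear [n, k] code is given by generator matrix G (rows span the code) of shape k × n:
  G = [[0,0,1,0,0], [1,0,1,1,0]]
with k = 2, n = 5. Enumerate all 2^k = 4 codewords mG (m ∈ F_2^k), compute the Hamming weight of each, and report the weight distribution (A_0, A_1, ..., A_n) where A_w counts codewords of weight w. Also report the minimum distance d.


Weight distribution: A_0 = 1, A_1 = 1, A_2 = 1, A_3 = 1. Minimum distance d = 1.

Enumerate all 2^2 = 4 messages m ∈ F_2^2.
For each, compute codeword c = mG in F_2^5, then tally its weight.
  m = 00 → c = 00000, weight = 0.
  m = 10 → c = 00100, weight = 1.
  m = 01 → c = 10110, weight = 3.
  m = 11 → c = 10010, weight = 2.
Tally weights:
  weight 0: 1 codewords.
  weight 1: 1 codewords.
  weight 2: 1 codewords.
  weight 3: 1 codewords.
Minimum distance d = smallest w > 0 with A_w > 0 = 1.
Sanity: Σ A_w = 4 = 2^2 = 4 ✓.


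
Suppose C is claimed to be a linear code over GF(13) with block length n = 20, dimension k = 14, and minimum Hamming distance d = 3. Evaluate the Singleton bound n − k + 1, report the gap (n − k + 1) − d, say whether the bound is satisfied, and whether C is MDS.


Singleton RHS = n − k + 1 = 7, slack = 4, bound satisfied, not MDS.

Singleton bound: d ≤ n − k + 1.
Here n = 20, k = 14, so n − k + 1 = 7.
Given d = 3, check d ≤ 7: YES.
Slack = (n − k + 1) − d = 4.
The code is NOT MDS (slack = 4 > 0).
Description: the claimed parameters are [20, 14, 3]_13; such a code would be non-MDS.


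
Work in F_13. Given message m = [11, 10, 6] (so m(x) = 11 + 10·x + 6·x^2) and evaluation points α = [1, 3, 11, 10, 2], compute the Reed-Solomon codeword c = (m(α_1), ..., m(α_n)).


c = [1, 4, 2, 9, 3]

Message polynomial: m(x) = 11 + 10·x + 6·x^2 (mod 13).
For each evaluation point α_i, compute m(α_i) mod 13:
  α_1 = 1: Horner steps 6 → 3 → 1, so m(1) = 1.
  α_2 = 3: Horner steps 6 → 2 → 4, so m(3) = 4.
  α_3 = 11: Horner steps 6 → 11 → 2, so m(11) = 2.
  α_4 = 10: Horner steps 6 → 5 → 9, so m(10) = 9.
  α_5 = 2: Horner steps 6 → 9 → 3, so m(2) = 3.
Codeword c = [1, 4, 2, 9, 3] ∈ F_13^5.


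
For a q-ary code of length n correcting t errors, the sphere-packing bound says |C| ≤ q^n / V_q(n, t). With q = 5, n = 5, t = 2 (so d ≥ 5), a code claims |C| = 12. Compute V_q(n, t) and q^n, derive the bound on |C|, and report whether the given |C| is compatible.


V_q(n, t) = 181, q^n = 3125, Hamming bound = 17, |C| = 12 ≤ bound (satisfied).

Step 1: Compute V_q(n, t) = Σ_{j=0}^2 C(n, j) (q−1)^j.
  j = 0: C(5,0)·(4)^0 = 1·1 = 1.
  j = 1: C(5,1)·(4)^1 = 5·4 = 20.
  j = 2: C(5,2)·(4)^2 = 10·16 = 160.
  V_q(n, t) = 1 + 20 + 160 = 181.
Step 2: q^n = 5^5 = 3125.
Step 3: Hamming bound ⌊q^n / V_q(n,t)⌋ = ⌊3125/181⌋ = 17.
Step 4: Compare |C| = 12 to 17: satisfied.
The claimed |C| lies below the Hamming bound.


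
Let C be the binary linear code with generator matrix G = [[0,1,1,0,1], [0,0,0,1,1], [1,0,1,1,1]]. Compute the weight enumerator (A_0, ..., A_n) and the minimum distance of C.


Weight distribution: A_0 = 1, A_2 = 2, A_3 = 4, A_4 = 1. Minimum distance d = 2.

Enumerate all 2^3 = 8 messages m ∈ F_2^3.
For each, compute codeword c = mG in F_2^5, then tally its weight.
  m = 000 → c = 00000, weight = 0.
  m = 100 → c = 01101, weight = 3.
  m = 010 → c = 00011, weight = 2.
  m = 110 → c = 01110, weight = 3.
  m = 001 → c = 10111, weight = 4.
  m = 101 → c = 11010, weight = 3.
  m = 011 → c = 10100, weight = 2.
  m = 111 → c = 11001, weight = 3.
Tally weights:
  weight 0: 1 codewords.
  weight 2: 2 codewords.
  weight 3: 4 codewords.
  weight 4: 1 codewords.
Minimum distance d = smallest w > 0 with A_w > 0 = 2.
Sanity: Σ A_w = 8 = 2^3 = 8 ✓.


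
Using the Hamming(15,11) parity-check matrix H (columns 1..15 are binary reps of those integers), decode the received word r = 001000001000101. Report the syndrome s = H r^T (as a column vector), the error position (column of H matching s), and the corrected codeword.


s = (1, 0, 0, 0)^T, error position = 8, corrected codeword c = 001000011000101

Compute s = H r^T mod 2 one row at a time:
  s_1 = 0 + 1 + 0 + 0 + 0 + 1 + 0 + 1 = 3 ≡ 1 (mod 2).
  s_2 = 0 + 0 + 0 + 0 + 0 + 1 + 0 + 1 = 2 ≡ 0 (mod 2).
  s_3 = 0 + 1 + 0 + 0 + 0 + 0 + 0 + 1 = 2 ≡ 0 (mod 2).
  s_4 = 0 + 1 + 0 + 0 + 1 + 0 + 1 + 1 = 4 ≡ 0 (mod 2).
s = (1, 0, 0, 0)^T — this equals column 8 of H (binary 1000), so error is at position 8.
Correct: flip bit 8 of r = 001000001000101 to get c = 001000011000101.


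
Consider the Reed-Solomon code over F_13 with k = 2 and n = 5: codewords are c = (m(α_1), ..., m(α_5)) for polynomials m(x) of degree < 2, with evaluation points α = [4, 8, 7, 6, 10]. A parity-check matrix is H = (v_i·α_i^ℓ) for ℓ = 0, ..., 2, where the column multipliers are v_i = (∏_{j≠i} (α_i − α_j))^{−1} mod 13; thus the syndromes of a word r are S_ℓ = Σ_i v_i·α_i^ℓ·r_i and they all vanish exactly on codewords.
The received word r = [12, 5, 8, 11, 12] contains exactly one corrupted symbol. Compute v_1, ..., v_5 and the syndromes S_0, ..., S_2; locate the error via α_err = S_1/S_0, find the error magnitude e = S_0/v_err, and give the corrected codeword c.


S = (8, 6, 11), error at position 1, error magnitude e = 8, c = [4, 5, 8, 11, 12].

Step 1: column multipliers v_i = (∏_{j≠i}(α_i − α_j))^{−1} mod 13.
  i = 1 (α = 4): (4−8)(4−7)(4−6)(4−10) = (−4)·(−3)·(−2)·(−6) = 144 ≡ 1, so v_1 = 1^{−1} = 1 (mod 13).
  i = 2 (α = 8): (8−4)(8−7)(8−6)(8−10) = 4·1·2·(−2) = −16 ≡ 10, so v_2 = 10^{−1} = 4 (mod 13).
  i = 3 (α = 7): (7−4)(7−8)(7−6)(7−10) = 3·(−1)·1·(−3) = 9 ≡ 9, so v_3 = 9^{−1} = 3 (mod 13).
  i = 4 (α = 6): (6−4)(6−8)(6−7)(6−10) = 2·(−2)·(−1)·(−4) = −16 ≡ 10, so v_4 = 10^{−1} = 4 (mod 13).
  i = 5 (α = 10): (10−4)(10−8)(10−7)(10−6) = 6·2·3·4 = 144 ≡ 1, so v_5 = 1^{−1} = 1 (mod 13).
  v = [1, 4, 3, 4, 1].
Step 2: syndromes of r = [12, 5, 8, 11, 12] (all sums mod 13).
  S_0 = Σ v_i r_i = 1·12 + 4·5 + 3·8 + 4·11 + 1·12 = 112 ≡ 8.
  S_1 = Σ v_i α_i r_i = 1·4·12 + 4·8·5 + 3·7·8 + 4·6·11 + 1·10·12 = 760 ≡ 6.
  α_i^2 mod 13 = [3, 12, 10, 10, 9].
  S_2 = Σ v_i α_i^2 r_i = 1·3·12 + 4·12·5 + 3·10·8 + 4·10·11 + 1·9·12 = 1064 ≡ 11.
  S = (8, 6, 11) ≠ 0, so r is not a codeword (an error is present).
Step 3: locate the error. For a single error e at position i, S_ℓ = v_i·e·α_i^ℓ, so α_err = S_1/S_0.
  S_0^{−1} = 8^{−1} = 5 (mod 13), so α_err = 6·5 = 30 ≡ 4 = α_1. Error position i = 1.
  Consistency check: S_2/S_1 = 11·11 = 121 ≡ 4 = α_err ✓ (single-error assumption holds).
Step 4: error magnitude e = S_0/v_1 = S_0·∏_{j≠1}(α_1 − α_j) = 8·1 = 8 ≡ 8 (mod 13).
Step 5: correct position 1: c_1 = r_1 − e = 12 − 8 ≡ 4 (mod 13). Hence c = [4, 5, 8, 11, 12].
  Check: interpolating c through the α_i gives m(x) = 3 + 10·x (degree < 2) with m(α_i) = c_i for every i, so c is indeed a codeword.


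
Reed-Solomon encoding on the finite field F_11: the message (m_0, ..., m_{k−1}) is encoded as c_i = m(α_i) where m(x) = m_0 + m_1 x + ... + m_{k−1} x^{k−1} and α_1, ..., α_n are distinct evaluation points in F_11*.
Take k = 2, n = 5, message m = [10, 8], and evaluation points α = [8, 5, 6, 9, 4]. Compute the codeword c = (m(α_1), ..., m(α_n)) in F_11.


c = [8, 6, 3, 5, 9]

Message polynomial: m(x) = 10 + 8·x (mod 11).
For each evaluation point α_i, compute m(α_i) mod 11:
  α_1 = 8: Horner steps 8 → 8, so m(8) = 8.
  α_2 = 5: Horner steps 8 → 6, so m(5) = 6.
  α_3 = 6: Horner steps 8 → 3, so m(6) = 3.
  α_4 = 9: Horner steps 8 → 5, so m(9) = 5.
  α_5 = 4: Horner steps 8 → 9, so m(4) = 9.
Codeword c = [8, 6, 3, 5, 9] ∈ F_11^5.


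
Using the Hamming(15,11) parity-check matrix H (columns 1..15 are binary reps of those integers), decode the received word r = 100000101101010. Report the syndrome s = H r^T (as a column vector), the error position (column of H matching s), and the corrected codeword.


s = (0, 1, 1, 1)^T, error position = 7, corrected codeword c = 100000001101010

Compute s = H r^T mod 2 one row at a time:
  s_1 = 0 + 1 + 1 + 0 + 1 + 0 + 1 + 0 = 4 ≡ 0 (mod 2).
  s_2 = 0 + 0 + 0 + 1 + 1 + 0 + 1 + 0 = 3 ≡ 1 (mod 2).
  s_3 = 0 + 0 + 0 + 1 + 1 + 0 + 1 + 0 = 3 ≡ 1 (mod 2).
  s_4 = 1 + 0 + 0 + 1 + 1 + 0 + 0 + 0 = 3 ≡ 1 (mod 2).
s = (0, 1, 1, 1)^T — this equals column 7 of H (binary 0111), so error is at position 7.
Correct: flip bit 7 of r = 100000101101010 to get c = 100000001101010.


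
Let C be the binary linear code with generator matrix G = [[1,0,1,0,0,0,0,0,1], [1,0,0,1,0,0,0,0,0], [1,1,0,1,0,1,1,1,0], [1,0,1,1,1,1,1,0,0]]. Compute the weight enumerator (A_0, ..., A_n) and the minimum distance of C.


Weight distribution: A_0 = 1, A_2 = 1, A_3 = 2, A_4 = 3, A_5 = 4, A_6 = 3, A_7 = 2. Minimum distance d = 2.

Enumerate all 2^4 = 16 messages m ∈ F_2^4.
For each, compute codeword c = mG in F_2^9, then tally its weight.
  m = 0000 → c = 000000000, weight = 0.
  m = 1000 → c = 101000001, weight = 3.
  m = 0100 → c = 100100000, weight = 2.
  m = 1100 → c = 001100001, weight = 3.
  m = 0010 → c = 110101110, weight = 6.
  m = 1010 → c = 011101111, weight = 7.
  m = 0110 → c = 010001110, weight = 4.
  m = 1110 → c = 111001111, weight = 7.
  m = 0001 → c = 101111100, weight = 6.
  m = 1001 → c = 000111101, weight = 5.
  m = 0101 → c = 001011100, weight = 4.
  m = 1101 → c = 100011101, weight = 5.
  m = 0011 → c = 011010010, weight = 4.
  m = 1011 → c = 110010011, weight = 5.
  m = 0111 → c = 111110010, weight = 6.
  m = 1111 → c = 010110011, weight = 5.
Tally weights:
  weight 0: 1 codewords.
  weight 2: 1 codewords.
  weight 3: 2 codewords.
  weight 4: 3 codewords.
  weight 5: 4 codewords.
  weight 6: 3 codewords.
  weight 7: 2 codewords.
Minimum distance d = smallest w > 0 with A_w > 0 = 2.
Sanity: Σ A_w = 16 = 2^4 = 16 ✓.


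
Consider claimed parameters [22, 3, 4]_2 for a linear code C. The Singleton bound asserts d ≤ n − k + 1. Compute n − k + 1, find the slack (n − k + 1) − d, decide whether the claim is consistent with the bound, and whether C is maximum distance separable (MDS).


Singleton RHS = n − k + 1 = 20, slack = 16, bound satisfied, not MDS.

Singleton bound: d ≤ n − k + 1.
Here n = 22, k = 3, so n − k + 1 = 20.
Given d = 4, check d ≤ 20: YES.
Slack = (n − k + 1) − d = 16.
The code is NOT MDS (slack = 16 > 0).
Description: the claimed parameters are [22, 3, 4]_2; such a code would be non-MDS.


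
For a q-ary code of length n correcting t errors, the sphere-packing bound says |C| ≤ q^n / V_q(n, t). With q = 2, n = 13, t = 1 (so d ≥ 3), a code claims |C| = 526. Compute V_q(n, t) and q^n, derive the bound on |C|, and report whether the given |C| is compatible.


V_q(n, t) = 14, q^n = 8192, Hamming bound = 585, |C| = 526 ≤ bound (satisfied).

Step 1: Compute V_q(n, t) = Σ_{j=0}^1 C(n, j) (q−1)^j.
  j = 0: C(13,0)·(1)^0 = 1·1 = 1.
  j = 1: C(13,1)·(1)^1 = 13·1 = 13.
  V_q(n, t) = 1 + 13 = 14.
Step 2: q^n = 2^13 = 8192.
Step 3: Hamming bound ⌊q^n / V_q(n,t)⌋ = ⌊8192/14⌋ = 585.
Step 4: Compare |C| = 526 to 585: satisfied.
The claimed |C| lies below the Hamming bound.


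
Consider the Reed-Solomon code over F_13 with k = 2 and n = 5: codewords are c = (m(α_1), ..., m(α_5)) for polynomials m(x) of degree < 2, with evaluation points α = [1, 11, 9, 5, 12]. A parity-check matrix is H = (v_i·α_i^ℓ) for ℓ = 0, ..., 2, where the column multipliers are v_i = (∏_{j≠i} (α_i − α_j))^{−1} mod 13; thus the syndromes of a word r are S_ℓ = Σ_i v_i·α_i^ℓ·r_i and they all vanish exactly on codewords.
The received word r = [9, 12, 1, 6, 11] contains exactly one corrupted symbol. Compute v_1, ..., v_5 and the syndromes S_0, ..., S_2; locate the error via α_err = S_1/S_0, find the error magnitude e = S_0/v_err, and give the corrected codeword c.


S = (10, 11, 3), error at position 4, error magnitude e = 1, c = [9, 12, 1, 5, 11].

Step 1: column multipliers v_i = (∏_{j≠i}(α_i − α_j))^{−1} mod 13.
  i = 1 (α = 1): (1−11)(1−9)(1−5)(1−12) = (−10)·(−8)·(−4)·(−11) = 3520 ≡ 10, so v_1 = 10^{−1} = 4 (mod 13).
  i = 2 (α = 11): (11−1)(11−9)(11−5)(11−12) = 10·2·6·(−1) = −120 ≡ 10, so v_2 = 10^{−1} = 4 (mod 13).
  i = 3 (α = 9): (9−1)(9−11)(9−5)(9−12) = 8·(−2)·4·(−3) = 192 ≡ 10, so v_3 = 10^{−1} = 4 (mod 13).
  i = 4 (α = 5): (5−1)(5−11)(5−9)(5−12) = 4·(−6)·(−4)·(−7) = −672 ≡ 4, so v_4 = 4^{−1} = 10 (mod 13).
  i = 5 (α = 12): (12−1)(12−11)(12−9)(12−5) = 11·1·3·7 = 231 ≡ 10, so v_5 = 10^{−1} = 4 (mod 13).
  v = [4, 4, 4, 10, 4].
Step 2: syndromes of r = [9, 12, 1, 6, 11] (all sums mod 13).
  S_0 = Σ v_i r_i = 4·9 + 4·12 + 4·1 + 10·6 + 4·11 = 192 ≡ 10.
  S_1 = Σ v_i α_i r_i = 4·1·9 + 4·11·12 + 4·9·1 + 10·5·6 + 4·12·11 = 1428 ≡ 11.
  α_i^2 mod 13 = [1, 4, 3, 12, 1].
  S_2 = Σ v_i α_i^2 r_i = 4·1·9 + 4·4·12 + 4·3·1 + 10·12·6 + 4·1·11 = 1004 ≡ 3.
  S = (10, 11, 3) ≠ 0, so r is not a codeword (an error is present).
Step 3: locate the error. For a single error e at position i, S_ℓ = v_i·e·α_i^ℓ, so α_err = S_1/S_0.
  S_0^{−1} = 10^{−1} = 4 (mod 13), so α_err = 11·4 = 44 ≡ 5 = α_4. Error position i = 4.
  Consistency check: S_2/S_1 = 3·6 = 18 ≡ 5 = α_err ✓ (single-error assumption holds).
Step 4: error magnitude e = S_0/v_4 = S_0·∏_{j≠4}(α_4 − α_j) = 10·4 = 40 ≡ 1 (mod 13).
Step 5: correct position 4: c_4 = r_4 − e = 6 − 1 ≡ 5 (mod 13). Hence c = [9, 12, 1, 5, 11].
  Check: interpolating c through the α_i gives m(x) = 10 + 12·x (degree < 2) with m(α_i) = c_i for every i, so c is indeed a codeword.


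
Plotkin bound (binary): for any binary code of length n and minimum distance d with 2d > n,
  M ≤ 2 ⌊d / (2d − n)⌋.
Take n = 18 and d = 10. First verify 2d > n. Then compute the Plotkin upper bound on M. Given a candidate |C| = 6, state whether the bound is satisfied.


Plotkin bound M ≤ 10; given |C| = 6 ≤ bound (satisfied).

Check applicability: 2d = 20, n = 18.
2d − n = 2 > 0, so Plotkin applies.
Compute d/(2d−n) = 10/2 ≈ 5.0000.
⌊d/(2d−n)⌋ = 5.
Plotkin bound: M ≤ 2·5 = 10.
Given |C| = 6, check: satisfied.
This |C| is below the Plotkin bound.


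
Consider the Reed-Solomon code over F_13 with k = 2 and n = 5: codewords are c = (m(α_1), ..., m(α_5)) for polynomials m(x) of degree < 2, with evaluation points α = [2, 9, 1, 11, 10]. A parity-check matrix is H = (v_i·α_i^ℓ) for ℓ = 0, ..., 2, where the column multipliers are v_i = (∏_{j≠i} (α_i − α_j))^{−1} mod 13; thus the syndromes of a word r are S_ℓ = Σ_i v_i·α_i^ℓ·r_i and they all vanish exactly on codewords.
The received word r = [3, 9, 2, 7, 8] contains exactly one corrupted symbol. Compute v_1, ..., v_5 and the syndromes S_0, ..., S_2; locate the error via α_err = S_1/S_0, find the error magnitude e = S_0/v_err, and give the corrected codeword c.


S = (10, 10, 10), error at position 3, error magnitude e = 11, c = [3, 9, 4, 7, 8].

Step 1: column multipliers v_i = (∏_{j≠i}(α_i − α_j))^{−1} mod 13.
  i = 1 (α = 2): (2−9)(2−1)(2−11)(2−10) = (−7)·1·(−9)·(−8) = −504 ≡ 3, so v_1 = 3^{−1} = 9 (mod 13).
  i = 2 (α = 9): (9−2)(9−1)(9−11)(9−10) = 7·8·(−2)·(−1) = 112 ≡ 8, so v_2 = 8^{−1} = 5 (mod 13).
  i = 3 (α = 1): (1−2)(1−9)(1−11)(1−10) = (−1)·(−8)·(−10)·(−9) = 720 ≡ 5, so v_3 = 5^{−1} = 8 (mod 13).
  i = 4 (α = 11): (11−2)(11−9)(11−1)(11−10) = 9·2·10·1 = 180 ≡ 11, so v_4 = 11^{−1} = 6 (mod 13).
  i = 5 (α = 10): (10−2)(10−9)(10−1)(10−11) = 8·1·9·(−1) = −72 ≡ 6, so v_5 = 6^{−1} = 11 (mod 13).
  v = [9, 5, 8, 6, 11].
Step 2: syndromes of r = [3, 9, 2, 7, 8] (all sums mod 13).
  S_0 = Σ v_i r_i = 9·3 + 5·9 + 8·2 + 6·7 + 11·8 = 218 ≡ 10.
  S_1 = Σ v_i α_i r_i = 9·2·3 + 5·9·9 + 8·1·2 + 6·11·7 + 11·10·8 = 1817 ≡ 10.
  α_i^2 mod 13 = [4, 3, 1, 4, 9].
  S_2 = Σ v_i α_i^2 r_i = 9·4·3 + 5·3·9 + 8·1·2 + 6·4·7 + 11·9·8 = 1219 ≡ 10.
  S = (10, 10, 10) ≠ 0, so r is not a codeword (an error is present).
Step 3: locate the error. For a single error e at position i, S_ℓ = v_i·e·α_i^ℓ, so α_err = S_1/S_0.
  S_0^{−1} = 10^{−1} = 4 (mod 13), so α_err = 10·4 = 40 ≡ 1 = α_3. Error position i = 3.
  Consistency check: S_2/S_1 = 10·4 = 40 ≡ 1 = α_err ✓ (single-error assumption holds).
Step 4: error magnitude e = S_0/v_3 = S_0·∏_{j≠3}(α_3 − α_j) = 10·5 = 50 ≡ 11 (mod 13).
Step 5: correct position 3: c_3 = r_3 − e = 2 − 11 ≡ 4 (mod 13). Hence c = [3, 9, 4, 7, 8].
  Check: interpolating c through the α_i gives m(x) = 5 + 12·x (degree < 2) with m(α_i) = c_i for every i, so c is indeed a codeword.


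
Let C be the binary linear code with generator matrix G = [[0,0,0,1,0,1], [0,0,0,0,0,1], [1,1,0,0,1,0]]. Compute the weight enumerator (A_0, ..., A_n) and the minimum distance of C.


Weight distribution: A_0 = 1, A_1 = 2, A_2 = 1, A_3 = 1, A_4 = 2, A_5 = 1. Minimum distance d = 1.

Enumerate all 2^3 = 8 messages m ∈ F_2^3.
For each, compute codeword c = mG in F_2^6, then tally its weight.
  m = 000 → c = 000000, weight = 0.
  m = 100 → c = 000101, weight = 2.
  m = 010 → c = 000001, weight = 1.
  m = 110 → c = 000100, weight = 1.
  m = 001 → c = 110010, weight = 3.
  m = 101 → c = 110111, weight = 5.
  m = 011 → c = 110011, weight = 4.
  m = 111 → c = 110110, weight = 4.
Tally weights:
  weight 0: 1 codewords.
  weight 1: 2 codewords.
  weight 2: 1 codewords.
  weight 3: 1 codewords.
  weight 4: 2 codewords.
  weight 5: 1 codewords.
Minimum distance d = smallest w > 0 with A_w > 0 = 1.
Sanity: Σ A_w = 8 = 2^3 = 8 ✓.


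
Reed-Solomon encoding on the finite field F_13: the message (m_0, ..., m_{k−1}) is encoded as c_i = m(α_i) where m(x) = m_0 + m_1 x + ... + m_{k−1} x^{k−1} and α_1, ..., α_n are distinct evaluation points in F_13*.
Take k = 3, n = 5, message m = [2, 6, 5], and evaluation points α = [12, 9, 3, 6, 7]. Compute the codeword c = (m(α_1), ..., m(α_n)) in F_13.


c = [1, 6, 0, 10, 3]

Message polynomial: m(x) = 2 + 6·x + 5·x^2 (mod 13).
For each evaluation point α_i, compute m(α_i) mod 13:
  α_1 = 12: Horner steps 5 → 1 → 1, so m(12) = 1.
  α_2 = 9: Horner steps 5 → 12 → 6, so m(9) = 6.
  α_3 = 3: Horner steps 5 → 8 → 0, so m(3) = 0.
  α_4 = 6: Horner steps 5 → 10 → 10, so m(6) = 10.
  α_5 = 7: Horner steps 5 → 2 → 3, so m(7) = 3.
Codeword c = [1, 6, 0, 10, 3] ∈ F_13^5.


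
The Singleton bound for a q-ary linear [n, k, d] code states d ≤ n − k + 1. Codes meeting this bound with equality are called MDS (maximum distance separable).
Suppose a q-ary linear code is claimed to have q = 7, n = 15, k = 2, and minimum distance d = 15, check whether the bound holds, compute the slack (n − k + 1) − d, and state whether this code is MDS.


Singleton RHS = n − k + 1 = 14, slack = -1, bound violated (no such code; not MDS).

Singleton bound: d ≤ n − k + 1.
Here n = 15, k = 2, so n − k + 1 = 14.
Given d = 15, check d ≤ 14: NO.
Slack = (n − k + 1) − d = -1.
The slack is negative: d = 15 exceeds n − k + 1 = 14 by 1, so the Singleton bound is violated and no linear [15, 2, 15]_7 code can exist. In particular it is not MDS (MDS requires d = n − k + 1 exactly).
Description: the claimed parameters are [15, 2, 15]_7; such a code would be impossible (violates the Singleton bound).


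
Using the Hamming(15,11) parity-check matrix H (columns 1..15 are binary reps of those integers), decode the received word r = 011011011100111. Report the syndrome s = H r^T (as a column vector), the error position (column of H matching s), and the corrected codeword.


s = (0, 1, 0, 1)^T, error position = 5, corrected codeword c = 011001011100111

Compute s = H r^T mod 2 one row at a time:
  s_1 = 1 + 1 + 1 + 0 + 0 + 1 + 1 + 1 = 6 ≡ 0 (mod 2).
  s_2 = 0 + 1 + 1 + 0 + 0 + 1 + 1 + 1 = 5 ≡ 1 (mod 2).
  s_3 = 1 + 1 + 1 + 0 + 1 + 0 + 1 + 1 = 6 ≡ 0 (mod 2).
  s_4 = 0 + 1 + 1 + 0 + 1 + 0 + 1 + 1 = 5 ≡ 1 (mod 2).
s = (0, 1, 0, 1)^T — this equals column 5 of H (binary 0101), so error is at position 5.
Correct: flip bit 5 of r = 011011011100111 to get c = 011001011100111.
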